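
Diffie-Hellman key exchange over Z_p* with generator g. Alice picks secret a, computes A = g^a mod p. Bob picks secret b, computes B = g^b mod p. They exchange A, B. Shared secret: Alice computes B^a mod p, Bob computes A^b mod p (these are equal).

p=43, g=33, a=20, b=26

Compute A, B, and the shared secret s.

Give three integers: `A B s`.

A = 33^20 mod 43  (bits of 20 = 10100)
  bit 0 = 1: r = r^2 * 33 mod 43 = 1^2 * 33 = 1*33 = 33
  bit 1 = 0: r = r^2 mod 43 = 33^2 = 14
  bit 2 = 1: r = r^2 * 33 mod 43 = 14^2 * 33 = 24*33 = 18
  bit 3 = 0: r = r^2 mod 43 = 18^2 = 23
  bit 4 = 0: r = r^2 mod 43 = 23^2 = 13
  -> A = 13
B = 33^26 mod 43  (bits of 26 = 11010)
  bit 0 = 1: r = r^2 * 33 mod 43 = 1^2 * 33 = 1*33 = 33
  bit 1 = 1: r = r^2 * 33 mod 43 = 33^2 * 33 = 14*33 = 32
  bit 2 = 0: r = r^2 mod 43 = 32^2 = 35
  bit 3 = 1: r = r^2 * 33 mod 43 = 35^2 * 33 = 21*33 = 5
  bit 4 = 0: r = r^2 mod 43 = 5^2 = 25
  -> B = 25
s = B^a = 25^20 mod 43  (bits of 20 = 10100)
  bit 0 = 1: r = r^2 * 25 mod 43 = 1^2 * 25 = 1*25 = 25
  bit 1 = 0: r = r^2 mod 43 = 25^2 = 23
  bit 2 = 1: r = r^2 * 25 mod 43 = 23^2 * 25 = 13*25 = 24
  bit 3 = 0: r = r^2 mod 43 = 24^2 = 17
  bit 4 = 0: r = r^2 mod 43 = 17^2 = 31
  -> s = B^a = 31

Answer: 13 25 31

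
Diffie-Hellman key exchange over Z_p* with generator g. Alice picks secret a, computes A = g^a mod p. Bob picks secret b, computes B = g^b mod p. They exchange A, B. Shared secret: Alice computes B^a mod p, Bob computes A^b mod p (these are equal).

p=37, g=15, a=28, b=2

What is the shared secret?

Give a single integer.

A = 15^28 mod 37  (bits of 28 = 11100)
  bit 0 = 1: r = r^2 * 15 mod 37 = 1^2 * 15 = 1*15 = 15
  bit 1 = 1: r = r^2 * 15 mod 37 = 15^2 * 15 = 3*15 = 8
  bit 2 = 1: r = r^2 * 15 mod 37 = 8^2 * 15 = 27*15 = 35
  bit 3 = 0: r = r^2 mod 37 = 35^2 = 4
  bit 4 = 0: r = r^2 mod 37 = 4^2 = 16
  -> A = 16
B = 15^2 mod 37  (bits of 2 = 10)
  bit 0 = 1: r = r^2 * 15 mod 37 = 1^2 * 15 = 1*15 = 15
  bit 1 = 0: r = r^2 mod 37 = 15^2 = 3
  -> B = 3
s = B^a = 3^28 mod 37  (bits of 28 = 11100)
  bit 0 = 1: r = r^2 * 3 mod 37 = 1^2 * 3 = 1*3 = 3
  bit 1 = 1: r = r^2 * 3 mod 37 = 3^2 * 3 = 9*3 = 27
  bit 2 = 1: r = r^2 * 3 mod 37 = 27^2 * 3 = 26*3 = 4
  bit 3 = 0: r = r^2 mod 37 = 4^2 = 16
  bit 4 = 0: r = r^2 mod 37 = 16^2 = 34
  -> s = B^a = 34

Answer: 34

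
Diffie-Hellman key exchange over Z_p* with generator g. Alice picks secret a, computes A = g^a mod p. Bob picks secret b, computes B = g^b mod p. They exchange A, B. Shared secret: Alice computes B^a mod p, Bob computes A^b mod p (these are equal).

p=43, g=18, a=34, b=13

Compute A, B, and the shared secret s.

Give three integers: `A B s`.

A = 18^34 mod 43  (bits of 34 = 100010)
  bit 0 = 1: r = r^2 * 18 mod 43 = 1^2 * 18 = 1*18 = 18
  bit 1 = 0: r = r^2 mod 43 = 18^2 = 23
  bit 2 = 0: r = r^2 mod 43 = 23^2 = 13
  bit 3 = 0: r = r^2 mod 43 = 13^2 = 40
  bit 4 = 1: r = r^2 * 18 mod 43 = 40^2 * 18 = 9*18 = 33
  bit 5 = 0: r = r^2 mod 43 = 33^2 = 14
  -> A = 14
B = 18^13 mod 43  (bits of 13 = 1101)
  bit 0 = 1: r = r^2 * 18 mod 43 = 1^2 * 18 = 1*18 = 18
  bit 1 = 1: r = r^2 * 18 mod 43 = 18^2 * 18 = 23*18 = 27
  bit 2 = 0: r = r^2 mod 43 = 27^2 = 41
  bit 3 = 1: r = r^2 * 18 mod 43 = 41^2 * 18 = 4*18 = 29
  -> B = 29
s = B^a = 29^34 mod 43  (bits of 34 = 100010)
  bit 0 = 1: r = r^2 * 29 mod 43 = 1^2 * 29 = 1*29 = 29
  bit 1 = 0: r = r^2 mod 43 = 29^2 = 24
  bit 2 = 0: r = r^2 mod 43 = 24^2 = 17
  bit 3 = 0: r = r^2 mod 43 = 17^2 = 31
  bit 4 = 1: r = r^2 * 29 mod 43 = 31^2 * 29 = 15*29 = 5
  bit 5 = 0: r = r^2 mod 43 = 5^2 = 25
  -> s = B^a = 25

Answer: 14 29 25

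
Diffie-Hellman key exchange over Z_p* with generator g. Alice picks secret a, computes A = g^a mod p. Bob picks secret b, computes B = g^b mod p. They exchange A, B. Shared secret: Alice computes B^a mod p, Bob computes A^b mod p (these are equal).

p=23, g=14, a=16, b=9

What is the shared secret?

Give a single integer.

A = 14^16 mod 23  (bits of 16 = 10000)
  bit 0 = 1: r = r^2 * 14 mod 23 = 1^2 * 14 = 1*14 = 14
  bit 1 = 0: r = r^2 mod 23 = 14^2 = 12
  bit 2 = 0: r = r^2 mod 23 = 12^2 = 6
  bit 3 = 0: r = r^2 mod 23 = 6^2 = 13
  bit 4 = 0: r = r^2 mod 23 = 13^2 = 8
  -> A = 8
B = 14^9 mod 23  (bits of 9 = 1001)
  bit 0 = 1: r = r^2 * 14 mod 23 = 1^2 * 14 = 1*14 = 14
  bit 1 = 0: r = r^2 mod 23 = 14^2 = 12
  bit 2 = 0: r = r^2 mod 23 = 12^2 = 6
  bit 3 = 1: r = r^2 * 14 mod 23 = 6^2 * 14 = 13*14 = 21
  -> B = 21
s = B^a = 21^16 mod 23  (bits of 16 = 10000)
  bit 0 = 1: r = r^2 * 21 mod 23 = 1^2 * 21 = 1*21 = 21
  bit 1 = 0: r = r^2 mod 23 = 21^2 = 4
  bit 2 = 0: r = r^2 mod 23 = 4^2 = 16
  bit 3 = 0: r = r^2 mod 23 = 16^2 = 3
  bit 4 = 0: r = r^2 mod 23 = 3^2 = 9
  -> s = B^a = 9

Answer: 9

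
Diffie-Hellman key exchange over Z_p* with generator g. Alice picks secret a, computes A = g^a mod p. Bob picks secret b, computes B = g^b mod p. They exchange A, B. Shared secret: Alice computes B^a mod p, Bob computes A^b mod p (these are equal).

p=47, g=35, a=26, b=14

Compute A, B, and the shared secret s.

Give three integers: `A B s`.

Answer: 36 25 21

Derivation:
A = 35^26 mod 47  (bits of 26 = 11010)
  bit 0 = 1: r = r^2 * 35 mod 47 = 1^2 * 35 = 1*35 = 35
  bit 1 = 1: r = r^2 * 35 mod 47 = 35^2 * 35 = 3*35 = 11
  bit 2 = 0: r = r^2 mod 47 = 11^2 = 27
  bit 3 = 1: r = r^2 * 35 mod 47 = 27^2 * 35 = 24*35 = 41
  bit 4 = 0: r = r^2 mod 47 = 41^2 = 36
  -> A = 36
B = 35^14 mod 47  (bits of 14 = 1110)
  bit 0 = 1: r = r^2 * 35 mod 47 = 1^2 * 35 = 1*35 = 35
  bit 1 = 1: r = r^2 * 35 mod 47 = 35^2 * 35 = 3*35 = 11
  bit 2 = 1: r = r^2 * 35 mod 47 = 11^2 * 35 = 27*35 = 5
  bit 3 = 0: r = r^2 mod 47 = 5^2 = 25
  -> B = 25
s = B^a = 25^26 mod 47  (bits of 26 = 11010)
  bit 0 = 1: r = r^2 * 25 mod 47 = 1^2 * 25 = 1*25 = 25
  bit 1 = 1: r = r^2 * 25 mod 47 = 25^2 * 25 = 14*25 = 21
  bit 2 = 0: r = r^2 mod 47 = 21^2 = 18
  bit 3 = 1: r = r^2 * 25 mod 47 = 18^2 * 25 = 42*25 = 16
  bit 4 = 0: r = r^2 mod 47 = 16^2 = 21
  -> s = B^a = 21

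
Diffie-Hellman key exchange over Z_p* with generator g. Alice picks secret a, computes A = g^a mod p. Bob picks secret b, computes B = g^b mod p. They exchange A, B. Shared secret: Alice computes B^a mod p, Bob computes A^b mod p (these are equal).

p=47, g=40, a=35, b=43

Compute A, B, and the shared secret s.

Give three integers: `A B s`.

A = 40^35 mod 47  (bits of 35 = 100011)
  bit 0 = 1: r = r^2 * 40 mod 47 = 1^2 * 40 = 1*40 = 40
  bit 1 = 0: r = r^2 mod 47 = 40^2 = 2
  bit 2 = 0: r = r^2 mod 47 = 2^2 = 4
  bit 3 = 0: r = r^2 mod 47 = 4^2 = 16
  bit 4 = 1: r = r^2 * 40 mod 47 = 16^2 * 40 = 21*40 = 41
  bit 5 = 1: r = r^2 * 40 mod 47 = 41^2 * 40 = 36*40 = 30
  -> A = 30
B = 40^43 mod 47  (bits of 43 = 101011)
  bit 0 = 1: r = r^2 * 40 mod 47 = 1^2 * 40 = 1*40 = 40
  bit 1 = 0: r = r^2 mod 47 = 40^2 = 2
  bit 2 = 1: r = r^2 * 40 mod 47 = 2^2 * 40 = 4*40 = 19
  bit 3 = 0: r = r^2 mod 47 = 19^2 = 32
  bit 4 = 1: r = r^2 * 40 mod 47 = 32^2 * 40 = 37*40 = 23
  bit 5 = 1: r = r^2 * 40 mod 47 = 23^2 * 40 = 12*40 = 10
  -> B = 10
s = B^a = 10^35 mod 47  (bits of 35 = 100011)
  bit 0 = 1: r = r^2 * 10 mod 47 = 1^2 * 10 = 1*10 = 10
  bit 1 = 0: r = r^2 mod 47 = 10^2 = 6
  bit 2 = 0: r = r^2 mod 47 = 6^2 = 36
  bit 3 = 0: r = r^2 mod 47 = 36^2 = 27
  bit 4 = 1: r = r^2 * 10 mod 47 = 27^2 * 10 = 24*10 = 5
  bit 5 = 1: r = r^2 * 10 mod 47 = 5^2 * 10 = 25*10 = 15
  -> s = B^a = 15

Answer: 30 10 15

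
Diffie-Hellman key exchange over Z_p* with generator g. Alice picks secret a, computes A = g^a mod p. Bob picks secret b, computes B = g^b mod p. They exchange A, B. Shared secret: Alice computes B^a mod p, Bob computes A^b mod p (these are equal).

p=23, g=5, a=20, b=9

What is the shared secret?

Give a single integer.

A = 5^20 mod 23  (bits of 20 = 10100)
  bit 0 = 1: r = r^2 * 5 mod 23 = 1^2 * 5 = 1*5 = 5
  bit 1 = 0: r = r^2 mod 23 = 5^2 = 2
  bit 2 = 1: r = r^2 * 5 mod 23 = 2^2 * 5 = 4*5 = 20
  bit 3 = 0: r = r^2 mod 23 = 20^2 = 9
  bit 4 = 0: r = r^2 mod 23 = 9^2 = 12
  -> A = 12
B = 5^9 mod 23  (bits of 9 = 1001)
  bit 0 = 1: r = r^2 * 5 mod 23 = 1^2 * 5 = 1*5 = 5
  bit 1 = 0: r = r^2 mod 23 = 5^2 = 2
  bit 2 = 0: r = r^2 mod 23 = 2^2 = 4
  bit 3 = 1: r = r^2 * 5 mod 23 = 4^2 * 5 = 16*5 = 11
  -> B = 11
s = B^a = 11^20 mod 23  (bits of 20 = 10100)
  bit 0 = 1: r = r^2 * 11 mod 23 = 1^2 * 11 = 1*11 = 11
  bit 1 = 0: r = r^2 mod 23 = 11^2 = 6
  bit 2 = 1: r = r^2 * 11 mod 23 = 6^2 * 11 = 13*11 = 5
  bit 3 = 0: r = r^2 mod 23 = 5^2 = 2
  bit 4 = 0: r = r^2 mod 23 = 2^2 = 4
  -> s = B^a = 4

Answer: 4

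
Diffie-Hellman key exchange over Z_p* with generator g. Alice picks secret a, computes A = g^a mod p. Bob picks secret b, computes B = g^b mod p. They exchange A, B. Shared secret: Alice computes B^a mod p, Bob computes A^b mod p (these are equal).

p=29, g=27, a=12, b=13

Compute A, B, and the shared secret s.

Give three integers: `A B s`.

Answer: 7 15 25

Derivation:
A = 27^12 mod 29  (bits of 12 = 1100)
  bit 0 = 1: r = r^2 * 27 mod 29 = 1^2 * 27 = 1*27 = 27
  bit 1 = 1: r = r^2 * 27 mod 29 = 27^2 * 27 = 4*27 = 21
  bit 2 = 0: r = r^2 mod 29 = 21^2 = 6
  bit 3 = 0: r = r^2 mod 29 = 6^2 = 7
  -> A = 7
B = 27^13 mod 29  (bits of 13 = 1101)
  bit 0 = 1: r = r^2 * 27 mod 29 = 1^2 * 27 = 1*27 = 27
  bit 1 = 1: r = r^2 * 27 mod 29 = 27^2 * 27 = 4*27 = 21
  bit 2 = 0: r = r^2 mod 29 = 21^2 = 6
  bit 3 = 1: r = r^2 * 27 mod 29 = 6^2 * 27 = 7*27 = 15
  -> B = 15
s = B^a = 15^12 mod 29  (bits of 12 = 1100)
  bit 0 = 1: r = r^2 * 15 mod 29 = 1^2 * 15 = 1*15 = 15
  bit 1 = 1: r = r^2 * 15 mod 29 = 15^2 * 15 = 22*15 = 11
  bit 2 = 0: r = r^2 mod 29 = 11^2 = 5
  bit 3 = 0: r = r^2 mod 29 = 5^2 = 25
  -> s = B^a = 25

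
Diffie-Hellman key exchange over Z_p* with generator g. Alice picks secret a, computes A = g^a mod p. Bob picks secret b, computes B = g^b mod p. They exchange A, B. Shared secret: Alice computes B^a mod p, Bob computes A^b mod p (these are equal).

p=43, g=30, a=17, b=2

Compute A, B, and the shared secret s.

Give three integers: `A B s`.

A = 30^17 mod 43  (bits of 17 = 10001)
  bit 0 = 1: r = r^2 * 30 mod 43 = 1^2 * 30 = 1*30 = 30
  bit 1 = 0: r = r^2 mod 43 = 30^2 = 40
  bit 2 = 0: r = r^2 mod 43 = 40^2 = 9
  bit 3 = 0: r = r^2 mod 43 = 9^2 = 38
  bit 4 = 1: r = r^2 * 30 mod 43 = 38^2 * 30 = 25*30 = 19
  -> A = 19
B = 30^2 mod 43  (bits of 2 = 10)
  bit 0 = 1: r = r^2 * 30 mod 43 = 1^2 * 30 = 1*30 = 30
  bit 1 = 0: r = r^2 mod 43 = 30^2 = 40
  -> B = 40
s = B^a = 40^17 mod 43  (bits of 17 = 10001)
  bit 0 = 1: r = r^2 * 40 mod 43 = 1^2 * 40 = 1*40 = 40
  bit 1 = 0: r = r^2 mod 43 = 40^2 = 9
  bit 2 = 0: r = r^2 mod 43 = 9^2 = 38
  bit 3 = 0: r = r^2 mod 43 = 38^2 = 25
  bit 4 = 1: r = r^2 * 40 mod 43 = 25^2 * 40 = 23*40 = 17
  -> s = B^a = 17

Answer: 19 40 17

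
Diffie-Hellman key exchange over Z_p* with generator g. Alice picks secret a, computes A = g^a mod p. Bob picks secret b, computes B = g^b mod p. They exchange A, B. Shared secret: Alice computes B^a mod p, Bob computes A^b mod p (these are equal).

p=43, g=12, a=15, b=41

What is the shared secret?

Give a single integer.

A = 12^15 mod 43  (bits of 15 = 1111)
  bit 0 = 1: r = r^2 * 12 mod 43 = 1^2 * 12 = 1*12 = 12
  bit 1 = 1: r = r^2 * 12 mod 43 = 12^2 * 12 = 15*12 = 8
  bit 2 = 1: r = r^2 * 12 mod 43 = 8^2 * 12 = 21*12 = 37
  bit 3 = 1: r = r^2 * 12 mod 43 = 37^2 * 12 = 36*12 = 2
  -> A = 2
B = 12^41 mod 43  (bits of 41 = 101001)
  bit 0 = 1: r = r^2 * 12 mod 43 = 1^2 * 12 = 1*12 = 12
  bit 1 = 0: r = r^2 mod 43 = 12^2 = 15
  bit 2 = 1: r = r^2 * 12 mod 43 = 15^2 * 12 = 10*12 = 34
  bit 3 = 0: r = r^2 mod 43 = 34^2 = 38
  bit 4 = 0: r = r^2 mod 43 = 38^2 = 25
  bit 5 = 1: r = r^2 * 12 mod 43 = 25^2 * 12 = 23*12 = 18
  -> B = 18
s = B^a = 18^15 mod 43  (bits of 15 = 1111)
  bit 0 = 1: r = r^2 * 18 mod 43 = 1^2 * 18 = 1*18 = 18
  bit 1 = 1: r = r^2 * 18 mod 43 = 18^2 * 18 = 23*18 = 27
  bit 2 = 1: r = r^2 * 18 mod 43 = 27^2 * 18 = 41*18 = 7
  bit 3 = 1: r = r^2 * 18 mod 43 = 7^2 * 18 = 6*18 = 22
  -> s = B^a = 22

Answer: 22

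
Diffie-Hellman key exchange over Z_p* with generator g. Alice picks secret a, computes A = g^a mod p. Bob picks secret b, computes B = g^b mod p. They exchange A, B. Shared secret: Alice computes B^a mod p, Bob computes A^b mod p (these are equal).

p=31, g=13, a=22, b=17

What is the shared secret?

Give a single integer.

Answer: 19

Derivation:
A = 13^22 mod 31  (bits of 22 = 10110)
  bit 0 = 1: r = r^2 * 13 mod 31 = 1^2 * 13 = 1*13 = 13
  bit 1 = 0: r = r^2 mod 31 = 13^2 = 14
  bit 2 = 1: r = r^2 * 13 mod 31 = 14^2 * 13 = 10*13 = 6
  bit 3 = 1: r = r^2 * 13 mod 31 = 6^2 * 13 = 5*13 = 3
  bit 4 = 0: r = r^2 mod 31 = 3^2 = 9
  -> A = 9
B = 13^17 mod 31  (bits of 17 = 10001)
  bit 0 = 1: r = r^2 * 13 mod 31 = 1^2 * 13 = 1*13 = 13
  bit 1 = 0: r = r^2 mod 31 = 13^2 = 14
  bit 2 = 0: r = r^2 mod 31 = 14^2 = 10
  bit 3 = 0: r = r^2 mod 31 = 10^2 = 7
  bit 4 = 1: r = r^2 * 13 mod 31 = 7^2 * 13 = 18*13 = 17
  -> B = 17
s = B^a = 17^22 mod 31  (bits of 22 = 10110)
  bit 0 = 1: r = r^2 * 17 mod 31 = 1^2 * 17 = 1*17 = 17
  bit 1 = 0: r = r^2 mod 31 = 17^2 = 10
  bit 2 = 1: r = r^2 * 17 mod 31 = 10^2 * 17 = 7*17 = 26
  bit 3 = 1: r = r^2 * 17 mod 31 = 26^2 * 17 = 25*17 = 22
  bit 4 = 0: r = r^2 mod 31 = 22^2 = 19
  -> s = B^a = 19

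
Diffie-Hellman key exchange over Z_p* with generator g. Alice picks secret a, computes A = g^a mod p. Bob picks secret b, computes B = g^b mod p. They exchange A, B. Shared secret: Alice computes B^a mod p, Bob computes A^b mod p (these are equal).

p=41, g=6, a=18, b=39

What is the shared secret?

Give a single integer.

A = 6^18 mod 41  (bits of 18 = 10010)
  bit 0 = 1: r = r^2 * 6 mod 41 = 1^2 * 6 = 1*6 = 6
  bit 1 = 0: r = r^2 mod 41 = 6^2 = 36
  bit 2 = 0: r = r^2 mod 41 = 36^2 = 25
  bit 3 = 1: r = r^2 * 6 mod 41 = 25^2 * 6 = 10*6 = 19
  bit 4 = 0: r = r^2 mod 41 = 19^2 = 33
  -> A = 33
B = 6^39 mod 41  (bits of 39 = 100111)
  bit 0 = 1: r = r^2 * 6 mod 41 = 1^2 * 6 = 1*6 = 6
  bit 1 = 0: r = r^2 mod 41 = 6^2 = 36
  bit 2 = 0: r = r^2 mod 41 = 36^2 = 25
  bit 3 = 1: r = r^2 * 6 mod 41 = 25^2 * 6 = 10*6 = 19
  bit 4 = 1: r = r^2 * 6 mod 41 = 19^2 * 6 = 33*6 = 34
  bit 5 = 1: r = r^2 * 6 mod 41 = 34^2 * 6 = 8*6 = 7
  -> B = 7
s = B^a = 7^18 mod 41  (bits of 18 = 10010)
  bit 0 = 1: r = r^2 * 7 mod 41 = 1^2 * 7 = 1*7 = 7
  bit 1 = 0: r = r^2 mod 41 = 7^2 = 8
  bit 2 = 0: r = r^2 mod 41 = 8^2 = 23
  bit 3 = 1: r = r^2 * 7 mod 41 = 23^2 * 7 = 37*7 = 13
  bit 4 = 0: r = r^2 mod 41 = 13^2 = 5
  -> s = B^a = 5

Answer: 5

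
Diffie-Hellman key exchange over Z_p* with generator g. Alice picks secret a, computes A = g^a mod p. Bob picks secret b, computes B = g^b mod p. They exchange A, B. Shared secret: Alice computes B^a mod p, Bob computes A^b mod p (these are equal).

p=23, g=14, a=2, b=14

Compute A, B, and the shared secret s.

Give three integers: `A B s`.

A = 14^2 mod 23  (bits of 2 = 10)
  bit 0 = 1: r = r^2 * 14 mod 23 = 1^2 * 14 = 1*14 = 14
  bit 1 = 0: r = r^2 mod 23 = 14^2 = 12
  -> A = 12
B = 14^14 mod 23  (bits of 14 = 1110)
  bit 0 = 1: r = r^2 * 14 mod 23 = 1^2 * 14 = 1*14 = 14
  bit 1 = 1: r = r^2 * 14 mod 23 = 14^2 * 14 = 12*14 = 7
  bit 2 = 1: r = r^2 * 14 mod 23 = 7^2 * 14 = 3*14 = 19
  bit 3 = 0: r = r^2 mod 23 = 19^2 = 16
  -> B = 16
s = B^a = 16^2 mod 23  (bits of 2 = 10)
  bit 0 = 1: r = r^2 * 16 mod 23 = 1^2 * 16 = 1*16 = 16
  bit 1 = 0: r = r^2 mod 23 = 16^2 = 3
  -> s = B^a = 3

Answer: 12 16 3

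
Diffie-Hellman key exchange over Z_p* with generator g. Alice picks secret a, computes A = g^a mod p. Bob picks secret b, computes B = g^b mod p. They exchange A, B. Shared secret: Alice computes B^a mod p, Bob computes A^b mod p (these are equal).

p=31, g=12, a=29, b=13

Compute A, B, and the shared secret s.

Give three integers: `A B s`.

Answer: 13 17 11

Derivation:
A = 12^29 mod 31  (bits of 29 = 11101)
  bit 0 = 1: r = r^2 * 12 mod 31 = 1^2 * 12 = 1*12 = 12
  bit 1 = 1: r = r^2 * 12 mod 31 = 12^2 * 12 = 20*12 = 23
  bit 2 = 1: r = r^2 * 12 mod 31 = 23^2 * 12 = 2*12 = 24
  bit 3 = 0: r = r^2 mod 31 = 24^2 = 18
  bit 4 = 1: r = r^2 * 12 mod 31 = 18^2 * 12 = 14*12 = 13
  -> A = 13
B = 12^13 mod 31  (bits of 13 = 1101)
  bit 0 = 1: r = r^2 * 12 mod 31 = 1^2 * 12 = 1*12 = 12
  bit 1 = 1: r = r^2 * 12 mod 31 = 12^2 * 12 = 20*12 = 23
  bit 2 = 0: r = r^2 mod 31 = 23^2 = 2
  bit 3 = 1: r = r^2 * 12 mod 31 = 2^2 * 12 = 4*12 = 17
  -> B = 17
s = B^a = 17^29 mod 31  (bits of 29 = 11101)
  bit 0 = 1: r = r^2 * 17 mod 31 = 1^2 * 17 = 1*17 = 17
  bit 1 = 1: r = r^2 * 17 mod 31 = 17^2 * 17 = 10*17 = 15
  bit 2 = 1: r = r^2 * 17 mod 31 = 15^2 * 17 = 8*17 = 12
  bit 3 = 0: r = r^2 mod 31 = 12^2 = 20
  bit 4 = 1: r = r^2 * 17 mod 31 = 20^2 * 17 = 28*17 = 11
  -> s = B^a = 11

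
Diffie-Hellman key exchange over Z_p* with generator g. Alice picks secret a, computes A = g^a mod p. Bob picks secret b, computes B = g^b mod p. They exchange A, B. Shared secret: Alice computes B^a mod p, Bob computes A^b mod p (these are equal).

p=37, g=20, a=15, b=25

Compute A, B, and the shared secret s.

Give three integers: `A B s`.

A = 20^15 mod 37  (bits of 15 = 1111)
  bit 0 = 1: r = r^2 * 20 mod 37 = 1^2 * 20 = 1*20 = 20
  bit 1 = 1: r = r^2 * 20 mod 37 = 20^2 * 20 = 30*20 = 8
  bit 2 = 1: r = r^2 * 20 mod 37 = 8^2 * 20 = 27*20 = 22
  bit 3 = 1: r = r^2 * 20 mod 37 = 22^2 * 20 = 3*20 = 23
  -> A = 23
B = 20^25 mod 37  (bits of 25 = 11001)
  bit 0 = 1: r = r^2 * 20 mod 37 = 1^2 * 20 = 1*20 = 20
  bit 1 = 1: r = r^2 * 20 mod 37 = 20^2 * 20 = 30*20 = 8
  bit 2 = 0: r = r^2 mod 37 = 8^2 = 27
  bit 3 = 0: r = r^2 mod 37 = 27^2 = 26
  bit 4 = 1: r = r^2 * 20 mod 37 = 26^2 * 20 = 10*20 = 15
  -> B = 15
s = B^a = 15^15 mod 37  (bits of 15 = 1111)
  bit 0 = 1: r = r^2 * 15 mod 37 = 1^2 * 15 = 1*15 = 15
  bit 1 = 1: r = r^2 * 15 mod 37 = 15^2 * 15 = 3*15 = 8
  bit 2 = 1: r = r^2 * 15 mod 37 = 8^2 * 15 = 27*15 = 35
  bit 3 = 1: r = r^2 * 15 mod 37 = 35^2 * 15 = 4*15 = 23
  -> s = B^a = 23

Answer: 23 15 23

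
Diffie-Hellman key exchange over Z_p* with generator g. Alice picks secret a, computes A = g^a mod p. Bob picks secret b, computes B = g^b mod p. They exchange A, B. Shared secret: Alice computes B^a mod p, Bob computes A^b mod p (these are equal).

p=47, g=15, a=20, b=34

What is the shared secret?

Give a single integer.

Answer: 3

Derivation:
A = 15^20 mod 47  (bits of 20 = 10100)
  bit 0 = 1: r = r^2 * 15 mod 47 = 1^2 * 15 = 1*15 = 15
  bit 1 = 0: r = r^2 mod 47 = 15^2 = 37
  bit 2 = 1: r = r^2 * 15 mod 47 = 37^2 * 15 = 6*15 = 43
  bit 3 = 0: r = r^2 mod 47 = 43^2 = 16
  bit 4 = 0: r = r^2 mod 47 = 16^2 = 21
  -> A = 21
B = 15^34 mod 47  (bits of 34 = 100010)
  bit 0 = 1: r = r^2 * 15 mod 47 = 1^2 * 15 = 1*15 = 15
  bit 1 = 0: r = r^2 mod 47 = 15^2 = 37
  bit 2 = 0: r = r^2 mod 47 = 37^2 = 6
  bit 3 = 0: r = r^2 mod 47 = 6^2 = 36
  bit 4 = 1: r = r^2 * 15 mod 47 = 36^2 * 15 = 27*15 = 29
  bit 5 = 0: r = r^2 mod 47 = 29^2 = 42
  -> B = 42
s = B^a = 42^20 mod 47  (bits of 20 = 10100)
  bit 0 = 1: r = r^2 * 42 mod 47 = 1^2 * 42 = 1*42 = 42
  bit 1 = 0: r = r^2 mod 47 = 42^2 = 25
  bit 2 = 1: r = r^2 * 42 mod 47 = 25^2 * 42 = 14*42 = 24
  bit 3 = 0: r = r^2 mod 47 = 24^2 = 12
  bit 4 = 0: r = r^2 mod 47 = 12^2 = 3
  -> s = B^a = 3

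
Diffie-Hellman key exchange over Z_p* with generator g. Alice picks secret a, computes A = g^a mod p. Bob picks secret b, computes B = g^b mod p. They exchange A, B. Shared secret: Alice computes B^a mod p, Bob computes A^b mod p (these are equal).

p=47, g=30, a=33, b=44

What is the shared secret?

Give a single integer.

A = 30^33 mod 47  (bits of 33 = 100001)
  bit 0 = 1: r = r^2 * 30 mod 47 = 1^2 * 30 = 1*30 = 30
  bit 1 = 0: r = r^2 mod 47 = 30^2 = 7
  bit 2 = 0: r = r^2 mod 47 = 7^2 = 2
  bit 3 = 0: r = r^2 mod 47 = 2^2 = 4
  bit 4 = 0: r = r^2 mod 47 = 4^2 = 16
  bit 5 = 1: r = r^2 * 30 mod 47 = 16^2 * 30 = 21*30 = 19
  -> A = 19
B = 30^44 mod 47  (bits of 44 = 101100)
  bit 0 = 1: r = r^2 * 30 mod 47 = 1^2 * 30 = 1*30 = 30
  bit 1 = 0: r = r^2 mod 47 = 30^2 = 7
  bit 2 = 1: r = r^2 * 30 mod 47 = 7^2 * 30 = 2*30 = 13
  bit 3 = 1: r = r^2 * 30 mod 47 = 13^2 * 30 = 28*30 = 41
  bit 4 = 0: r = r^2 mod 47 = 41^2 = 36
  bit 5 = 0: r = r^2 mod 47 = 36^2 = 27
  -> B = 27
s = B^a = 27^33 mod 47  (bits of 33 = 100001)
  bit 0 = 1: r = r^2 * 27 mod 47 = 1^2 * 27 = 1*27 = 27
  bit 1 = 0: r = r^2 mod 47 = 27^2 = 24
  bit 2 = 0: r = r^2 mod 47 = 24^2 = 12
  bit 3 = 0: r = r^2 mod 47 = 12^2 = 3
  bit 4 = 0: r = r^2 mod 47 = 3^2 = 9
  bit 5 = 1: r = r^2 * 27 mod 47 = 9^2 * 27 = 34*27 = 25
  -> s = B^a = 25

Answer: 25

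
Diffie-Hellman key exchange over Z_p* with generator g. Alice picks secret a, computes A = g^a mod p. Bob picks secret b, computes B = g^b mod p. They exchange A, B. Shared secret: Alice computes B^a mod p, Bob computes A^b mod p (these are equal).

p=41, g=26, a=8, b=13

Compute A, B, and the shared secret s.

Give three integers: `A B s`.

Answer: 18 35 10

Derivation:
A = 26^8 mod 41  (bits of 8 = 1000)
  bit 0 = 1: r = r^2 * 26 mod 41 = 1^2 * 26 = 1*26 = 26
  bit 1 = 0: r = r^2 mod 41 = 26^2 = 20
  bit 2 = 0: r = r^2 mod 41 = 20^2 = 31
  bit 3 = 0: r = r^2 mod 41 = 31^2 = 18
  -> A = 18
B = 26^13 mod 41  (bits of 13 = 1101)
  bit 0 = 1: r = r^2 * 26 mod 41 = 1^2 * 26 = 1*26 = 26
  bit 1 = 1: r = r^2 * 26 mod 41 = 26^2 * 26 = 20*26 = 28
  bit 2 = 0: r = r^2 mod 41 = 28^2 = 5
  bit 3 = 1: r = r^2 * 26 mod 41 = 5^2 * 26 = 25*26 = 35
  -> B = 35
s = B^a = 35^8 mod 41  (bits of 8 = 1000)
  bit 0 = 1: r = r^2 * 35 mod 41 = 1^2 * 35 = 1*35 = 35
  bit 1 = 0: r = r^2 mod 41 = 35^2 = 36
  bit 2 = 0: r = r^2 mod 41 = 36^2 = 25
  bit 3 = 0: r = r^2 mod 41 = 25^2 = 10
  -> s = B^a = 10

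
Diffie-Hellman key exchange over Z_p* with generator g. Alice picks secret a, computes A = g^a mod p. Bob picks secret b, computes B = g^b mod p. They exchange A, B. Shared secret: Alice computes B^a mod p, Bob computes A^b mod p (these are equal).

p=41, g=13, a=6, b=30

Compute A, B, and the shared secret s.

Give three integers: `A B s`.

Answer: 2 32 40

Derivation:
A = 13^6 mod 41  (bits of 6 = 110)
  bit 0 = 1: r = r^2 * 13 mod 41 = 1^2 * 13 = 1*13 = 13
  bit 1 = 1: r = r^2 * 13 mod 41 = 13^2 * 13 = 5*13 = 24
  bit 2 = 0: r = r^2 mod 41 = 24^2 = 2
  -> A = 2
B = 13^30 mod 41  (bits of 30 = 11110)
  bit 0 = 1: r = r^2 * 13 mod 41 = 1^2 * 13 = 1*13 = 13
  bit 1 = 1: r = r^2 * 13 mod 41 = 13^2 * 13 = 5*13 = 24
  bit 2 = 1: r = r^2 * 13 mod 41 = 24^2 * 13 = 2*13 = 26
  bit 3 = 1: r = r^2 * 13 mod 41 = 26^2 * 13 = 20*13 = 14
  bit 4 = 0: r = r^2 mod 41 = 14^2 = 32
  -> B = 32
s = B^a = 32^6 mod 41  (bits of 6 = 110)
  bit 0 = 1: r = r^2 * 32 mod 41 = 1^2 * 32 = 1*32 = 32
  bit 1 = 1: r = r^2 * 32 mod 41 = 32^2 * 32 = 40*32 = 9
  bit 2 = 0: r = r^2 mod 41 = 9^2 = 40
  -> s = B^a = 40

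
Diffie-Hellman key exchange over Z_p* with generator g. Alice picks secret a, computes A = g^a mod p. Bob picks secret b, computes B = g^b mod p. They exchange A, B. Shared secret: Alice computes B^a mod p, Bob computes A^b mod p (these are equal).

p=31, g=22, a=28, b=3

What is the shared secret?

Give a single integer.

Answer: 4

Derivation:
A = 22^28 mod 31  (bits of 28 = 11100)
  bit 0 = 1: r = r^2 * 22 mod 31 = 1^2 * 22 = 1*22 = 22
  bit 1 = 1: r = r^2 * 22 mod 31 = 22^2 * 22 = 19*22 = 15
  bit 2 = 1: r = r^2 * 22 mod 31 = 15^2 * 22 = 8*22 = 21
  bit 3 = 0: r = r^2 mod 31 = 21^2 = 7
  bit 4 = 0: r = r^2 mod 31 = 7^2 = 18
  -> A = 18
B = 22^3 mod 31  (bits of 3 = 11)
  bit 0 = 1: r = r^2 * 22 mod 31 = 1^2 * 22 = 1*22 = 22
  bit 1 = 1: r = r^2 * 22 mod 31 = 22^2 * 22 = 19*22 = 15
  -> B = 15
s = B^a = 15^28 mod 31  (bits of 28 = 11100)
  bit 0 = 1: r = r^2 * 15 mod 31 = 1^2 * 15 = 1*15 = 15
  bit 1 = 1: r = r^2 * 15 mod 31 = 15^2 * 15 = 8*15 = 27
  bit 2 = 1: r = r^2 * 15 mod 31 = 27^2 * 15 = 16*15 = 23
  bit 3 = 0: r = r^2 mod 31 = 23^2 = 2
  bit 4 = 0: r = r^2 mod 31 = 2^2 = 4
  -> s = B^a = 4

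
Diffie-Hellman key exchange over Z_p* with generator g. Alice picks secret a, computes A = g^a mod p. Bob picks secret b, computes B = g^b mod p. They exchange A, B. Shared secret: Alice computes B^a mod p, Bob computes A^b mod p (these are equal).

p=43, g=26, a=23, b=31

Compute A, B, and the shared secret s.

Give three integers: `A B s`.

A = 26^23 mod 43  (bits of 23 = 10111)
  bit 0 = 1: r = r^2 * 26 mod 43 = 1^2 * 26 = 1*26 = 26
  bit 1 = 0: r = r^2 mod 43 = 26^2 = 31
  bit 2 = 1: r = r^2 * 26 mod 43 = 31^2 * 26 = 15*26 = 3
  bit 3 = 1: r = r^2 * 26 mod 43 = 3^2 * 26 = 9*26 = 19
  bit 4 = 1: r = r^2 * 26 mod 43 = 19^2 * 26 = 17*26 = 12
  -> A = 12
B = 26^31 mod 43  (bits of 31 = 11111)
  bit 0 = 1: r = r^2 * 26 mod 43 = 1^2 * 26 = 1*26 = 26
  bit 1 = 1: r = r^2 * 26 mod 43 = 26^2 * 26 = 31*26 = 32
  bit 2 = 1: r = r^2 * 26 mod 43 = 32^2 * 26 = 35*26 = 7
  bit 3 = 1: r = r^2 * 26 mod 43 = 7^2 * 26 = 6*26 = 27
  bit 4 = 1: r = r^2 * 26 mod 43 = 27^2 * 26 = 41*26 = 34
  -> B = 34
s = B^a = 34^23 mod 43  (bits of 23 = 10111)
  bit 0 = 1: r = r^2 * 34 mod 43 = 1^2 * 34 = 1*34 = 34
  bit 1 = 0: r = r^2 mod 43 = 34^2 = 38
  bit 2 = 1: r = r^2 * 34 mod 43 = 38^2 * 34 = 25*34 = 33
  bit 3 = 1: r = r^2 * 34 mod 43 = 33^2 * 34 = 14*34 = 3
  bit 4 = 1: r = r^2 * 34 mod 43 = 3^2 * 34 = 9*34 = 5
  -> s = B^a = 5

Answer: 12 34 5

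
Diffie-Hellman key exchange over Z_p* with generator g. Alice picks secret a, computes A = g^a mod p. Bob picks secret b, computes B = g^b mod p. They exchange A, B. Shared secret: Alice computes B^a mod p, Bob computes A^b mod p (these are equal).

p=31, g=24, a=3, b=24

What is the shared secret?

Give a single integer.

Answer: 16

Derivation:
A = 24^3 mod 31  (bits of 3 = 11)
  bit 0 = 1: r = r^2 * 24 mod 31 = 1^2 * 24 = 1*24 = 24
  bit 1 = 1: r = r^2 * 24 mod 31 = 24^2 * 24 = 18*24 = 29
  -> A = 29
B = 24^24 mod 31  (bits of 24 = 11000)
  bit 0 = 1: r = r^2 * 24 mod 31 = 1^2 * 24 = 1*24 = 24
  bit 1 = 1: r = r^2 * 24 mod 31 = 24^2 * 24 = 18*24 = 29
  bit 2 = 0: r = r^2 mod 31 = 29^2 = 4
  bit 3 = 0: r = r^2 mod 31 = 4^2 = 16
  bit 4 = 0: r = r^2 mod 31 = 16^2 = 8
  -> B = 8
s = B^a = 8^3 mod 31  (bits of 3 = 11)
  bit 0 = 1: r = r^2 * 8 mod 31 = 1^2 * 8 = 1*8 = 8
  bit 1 = 1: r = r^2 * 8 mod 31 = 8^2 * 8 = 2*8 = 16
  -> s = B^a = 16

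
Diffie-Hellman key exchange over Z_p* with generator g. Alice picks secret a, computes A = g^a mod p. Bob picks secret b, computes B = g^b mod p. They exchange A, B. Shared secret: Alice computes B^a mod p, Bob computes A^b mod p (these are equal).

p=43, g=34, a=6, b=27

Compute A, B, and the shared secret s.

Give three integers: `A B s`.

Answer: 4 39 11

Derivation:
A = 34^6 mod 43  (bits of 6 = 110)
  bit 0 = 1: r = r^2 * 34 mod 43 = 1^2 * 34 = 1*34 = 34
  bit 1 = 1: r = r^2 * 34 mod 43 = 34^2 * 34 = 38*34 = 2
  bit 2 = 0: r = r^2 mod 43 = 2^2 = 4
  -> A = 4
B = 34^27 mod 43  (bits of 27 = 11011)
  bit 0 = 1: r = r^2 * 34 mod 43 = 1^2 * 34 = 1*34 = 34
  bit 1 = 1: r = r^2 * 34 mod 43 = 34^2 * 34 = 38*34 = 2
  bit 2 = 0: r = r^2 mod 43 = 2^2 = 4
  bit 3 = 1: r = r^2 * 34 mod 43 = 4^2 * 34 = 16*34 = 28
  bit 4 = 1: r = r^2 * 34 mod 43 = 28^2 * 34 = 10*34 = 39
  -> B = 39
s = B^a = 39^6 mod 43  (bits of 6 = 110)
  bit 0 = 1: r = r^2 * 39 mod 43 = 1^2 * 39 = 1*39 = 39
  bit 1 = 1: r = r^2 * 39 mod 43 = 39^2 * 39 = 16*39 = 22
  bit 2 = 0: r = r^2 mod 43 = 22^2 = 11
  -> s = B^a = 11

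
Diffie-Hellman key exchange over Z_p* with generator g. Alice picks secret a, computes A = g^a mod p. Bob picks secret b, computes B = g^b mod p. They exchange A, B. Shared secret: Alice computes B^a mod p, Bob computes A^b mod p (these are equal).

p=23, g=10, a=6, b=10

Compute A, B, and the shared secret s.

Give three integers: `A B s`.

Answer: 6 16 4

Derivation:
A = 10^6 mod 23  (bits of 6 = 110)
  bit 0 = 1: r = r^2 * 10 mod 23 = 1^2 * 10 = 1*10 = 10
  bit 1 = 1: r = r^2 * 10 mod 23 = 10^2 * 10 = 8*10 = 11
  bit 2 = 0: r = r^2 mod 23 = 11^2 = 6
  -> A = 6
B = 10^10 mod 23  (bits of 10 = 1010)
  bit 0 = 1: r = r^2 * 10 mod 23 = 1^2 * 10 = 1*10 = 10
  bit 1 = 0: r = r^2 mod 23 = 10^2 = 8
  bit 2 = 1: r = r^2 * 10 mod 23 = 8^2 * 10 = 18*10 = 19
  bit 3 = 0: r = r^2 mod 23 = 19^2 = 16
  -> B = 16
s = B^a = 16^6 mod 23  (bits of 6 = 110)
  bit 0 = 1: r = r^2 * 16 mod 23 = 1^2 * 16 = 1*16 = 16
  bit 1 = 1: r = r^2 * 16 mod 23 = 16^2 * 16 = 3*16 = 2
  bit 2 = 0: r = r^2 mod 23 = 2^2 = 4
  -> s = B^a = 4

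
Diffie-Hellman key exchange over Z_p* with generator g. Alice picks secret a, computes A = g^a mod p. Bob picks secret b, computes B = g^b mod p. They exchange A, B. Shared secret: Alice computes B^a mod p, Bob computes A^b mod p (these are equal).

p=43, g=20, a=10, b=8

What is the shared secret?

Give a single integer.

Answer: 14

Derivation:
A = 20^10 mod 43  (bits of 10 = 1010)
  bit 0 = 1: r = r^2 * 20 mod 43 = 1^2 * 20 = 1*20 = 20
  bit 1 = 0: r = r^2 mod 43 = 20^2 = 13
  bit 2 = 1: r = r^2 * 20 mod 43 = 13^2 * 20 = 40*20 = 26
  bit 3 = 0: r = r^2 mod 43 = 26^2 = 31
  -> A = 31
B = 20^8 mod 43  (bits of 8 = 1000)
  bit 0 = 1: r = r^2 * 20 mod 43 = 1^2 * 20 = 1*20 = 20
  bit 1 = 0: r = r^2 mod 43 = 20^2 = 13
  bit 2 = 0: r = r^2 mod 43 = 13^2 = 40
  bit 3 = 0: r = r^2 mod 43 = 40^2 = 9
  -> B = 9
s = B^a = 9^10 mod 43  (bits of 10 = 1010)
  bit 0 = 1: r = r^2 * 9 mod 43 = 1^2 * 9 = 1*9 = 9
  bit 1 = 0: r = r^2 mod 43 = 9^2 = 38
  bit 2 = 1: r = r^2 * 9 mod 43 = 38^2 * 9 = 25*9 = 10
  bit 3 = 0: r = r^2 mod 43 = 10^2 = 14
  -> s = B^a = 14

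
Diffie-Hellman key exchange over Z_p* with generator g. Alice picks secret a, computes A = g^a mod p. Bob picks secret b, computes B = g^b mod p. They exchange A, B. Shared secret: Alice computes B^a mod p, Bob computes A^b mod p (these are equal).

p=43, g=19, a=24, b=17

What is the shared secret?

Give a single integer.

Answer: 16

Derivation:
A = 19^24 mod 43  (bits of 24 = 11000)
  bit 0 = 1: r = r^2 * 19 mod 43 = 1^2 * 19 = 1*19 = 19
  bit 1 = 1: r = r^2 * 19 mod 43 = 19^2 * 19 = 17*19 = 22
  bit 2 = 0: r = r^2 mod 43 = 22^2 = 11
  bit 3 = 0: r = r^2 mod 43 = 11^2 = 35
  bit 4 = 0: r = r^2 mod 43 = 35^2 = 21
  -> A = 21
B = 19^17 mod 43  (bits of 17 = 10001)
  bit 0 = 1: r = r^2 * 19 mod 43 = 1^2 * 19 = 1*19 = 19
  bit 1 = 0: r = r^2 mod 43 = 19^2 = 17
  bit 2 = 0: r = r^2 mod 43 = 17^2 = 31
  bit 3 = 0: r = r^2 mod 43 = 31^2 = 15
  bit 4 = 1: r = r^2 * 19 mod 43 = 15^2 * 19 = 10*19 = 18
  -> B = 18
s = B^a = 18^24 mod 43  (bits of 24 = 11000)
  bit 0 = 1: r = r^2 * 18 mod 43 = 1^2 * 18 = 1*18 = 18
  bit 1 = 1: r = r^2 * 18 mod 43 = 18^2 * 18 = 23*18 = 27
  bit 2 = 0: r = r^2 mod 43 = 27^2 = 41
  bit 3 = 0: r = r^2 mod 43 = 41^2 = 4
  bit 4 = 0: r = r^2 mod 43 = 4^2 = 16
  -> s = B^a = 16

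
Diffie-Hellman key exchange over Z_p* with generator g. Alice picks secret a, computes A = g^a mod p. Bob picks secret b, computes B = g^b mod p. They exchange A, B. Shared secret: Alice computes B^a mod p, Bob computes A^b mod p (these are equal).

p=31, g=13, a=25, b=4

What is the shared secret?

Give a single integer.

A = 13^25 mod 31  (bits of 25 = 11001)
  bit 0 = 1: r = r^2 * 13 mod 31 = 1^2 * 13 = 1*13 = 13
  bit 1 = 1: r = r^2 * 13 mod 31 = 13^2 * 13 = 14*13 = 27
  bit 2 = 0: r = r^2 mod 31 = 27^2 = 16
  bit 3 = 0: r = r^2 mod 31 = 16^2 = 8
  bit 4 = 1: r = r^2 * 13 mod 31 = 8^2 * 13 = 2*13 = 26
  -> A = 26
B = 13^4 mod 31  (bits of 4 = 100)
  bit 0 = 1: r = r^2 * 13 mod 31 = 1^2 * 13 = 1*13 = 13
  bit 1 = 0: r = r^2 mod 31 = 13^2 = 14
  bit 2 = 0: r = r^2 mod 31 = 14^2 = 10
  -> B = 10
s = B^a = 10^25 mod 31  (bits of 25 = 11001)
  bit 0 = 1: r = r^2 * 10 mod 31 = 1^2 * 10 = 1*10 = 10
  bit 1 = 1: r = r^2 * 10 mod 31 = 10^2 * 10 = 7*10 = 8
  bit 2 = 0: r = r^2 mod 31 = 8^2 = 2
  bit 3 = 0: r = r^2 mod 31 = 2^2 = 4
  bit 4 = 1: r = r^2 * 10 mod 31 = 4^2 * 10 = 16*10 = 5
  -> s = B^a = 5

Answer: 5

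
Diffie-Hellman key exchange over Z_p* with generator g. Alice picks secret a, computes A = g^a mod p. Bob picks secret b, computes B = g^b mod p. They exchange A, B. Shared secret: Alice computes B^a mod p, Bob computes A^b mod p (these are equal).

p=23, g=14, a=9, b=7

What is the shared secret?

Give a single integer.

Answer: 10

Derivation:
A = 14^9 mod 23  (bits of 9 = 1001)
  bit 0 = 1: r = r^2 * 14 mod 23 = 1^2 * 14 = 1*14 = 14
  bit 1 = 0: r = r^2 mod 23 = 14^2 = 12
  bit 2 = 0: r = r^2 mod 23 = 12^2 = 6
  bit 3 = 1: r = r^2 * 14 mod 23 = 6^2 * 14 = 13*14 = 21
  -> A = 21
B = 14^7 mod 23  (bits of 7 = 111)
  bit 0 = 1: r = r^2 * 14 mod 23 = 1^2 * 14 = 1*14 = 14
  bit 1 = 1: r = r^2 * 14 mod 23 = 14^2 * 14 = 12*14 = 7
  bit 2 = 1: r = r^2 * 14 mod 23 = 7^2 * 14 = 3*14 = 19
  -> B = 19
s = B^a = 19^9 mod 23  (bits of 9 = 1001)
  bit 0 = 1: r = r^2 * 19 mod 23 = 1^2 * 19 = 1*19 = 19
  bit 1 = 0: r = r^2 mod 23 = 19^2 = 16
  bit 2 = 0: r = r^2 mod 23 = 16^2 = 3
  bit 3 = 1: r = r^2 * 19 mod 23 = 3^2 * 19 = 9*19 = 10
  -> s = B^a = 10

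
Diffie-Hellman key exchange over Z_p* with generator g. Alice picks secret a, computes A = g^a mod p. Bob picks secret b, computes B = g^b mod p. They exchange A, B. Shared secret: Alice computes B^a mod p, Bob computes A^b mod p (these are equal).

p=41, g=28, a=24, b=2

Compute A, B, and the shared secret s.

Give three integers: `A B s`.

Answer: 16 5 10

Derivation:
A = 28^24 mod 41  (bits of 24 = 11000)
  bit 0 = 1: r = r^2 * 28 mod 41 = 1^2 * 28 = 1*28 = 28
  bit 1 = 1: r = r^2 * 28 mod 41 = 28^2 * 28 = 5*28 = 17
  bit 2 = 0: r = r^2 mod 41 = 17^2 = 2
  bit 3 = 0: r = r^2 mod 41 = 2^2 = 4
  bit 4 = 0: r = r^2 mod 41 = 4^2 = 16
  -> A = 16
B = 28^2 mod 41  (bits of 2 = 10)
  bit 0 = 1: r = r^2 * 28 mod 41 = 1^2 * 28 = 1*28 = 28
  bit 1 = 0: r = r^2 mod 41 = 28^2 = 5
  -> B = 5
s = B^a = 5^24 mod 41  (bits of 24 = 11000)
  bit 0 = 1: r = r^2 * 5 mod 41 = 1^2 * 5 = 1*5 = 5
  bit 1 = 1: r = r^2 * 5 mod 41 = 5^2 * 5 = 25*5 = 2
  bit 2 = 0: r = r^2 mod 41 = 2^2 = 4
  bit 3 = 0: r = r^2 mod 41 = 4^2 = 16
  bit 4 = 0: r = r^2 mod 41 = 16^2 = 10
  -> s = B^a = 10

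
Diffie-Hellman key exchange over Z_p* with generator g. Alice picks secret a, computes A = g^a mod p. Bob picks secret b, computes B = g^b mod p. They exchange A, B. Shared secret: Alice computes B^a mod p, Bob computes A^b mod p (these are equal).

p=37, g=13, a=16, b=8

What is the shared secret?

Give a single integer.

Answer: 16

Derivation:
A = 13^16 mod 37  (bits of 16 = 10000)
  bit 0 = 1: r = r^2 * 13 mod 37 = 1^2 * 13 = 1*13 = 13
  bit 1 = 0: r = r^2 mod 37 = 13^2 = 21
  bit 2 = 0: r = r^2 mod 37 = 21^2 = 34
  bit 3 = 0: r = r^2 mod 37 = 34^2 = 9
  bit 4 = 0: r = r^2 mod 37 = 9^2 = 7
  -> A = 7
B = 13^8 mod 37  (bits of 8 = 1000)
  bit 0 = 1: r = r^2 * 13 mod 37 = 1^2 * 13 = 1*13 = 13
  bit 1 = 0: r = r^2 mod 37 = 13^2 = 21
  bit 2 = 0: r = r^2 mod 37 = 21^2 = 34
  bit 3 = 0: r = r^2 mod 37 = 34^2 = 9
  -> B = 9
s = B^a = 9^16 mod 37  (bits of 16 = 10000)
  bit 0 = 1: r = r^2 * 9 mod 37 = 1^2 * 9 = 1*9 = 9
  bit 1 = 0: r = r^2 mod 37 = 9^2 = 7
  bit 2 = 0: r = r^2 mod 37 = 7^2 = 12
  bit 3 = 0: r = r^2 mod 37 = 12^2 = 33
  bit 4 = 0: r = r^2 mod 37 = 33^2 = 16
  -> s = B^a = 16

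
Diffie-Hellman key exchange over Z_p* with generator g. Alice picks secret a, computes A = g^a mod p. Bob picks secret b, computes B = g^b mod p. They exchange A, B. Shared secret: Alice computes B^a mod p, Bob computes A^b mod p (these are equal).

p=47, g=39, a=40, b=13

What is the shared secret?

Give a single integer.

Answer: 3

Derivation:
A = 39^40 mod 47  (bits of 40 = 101000)
  bit 0 = 1: r = r^2 * 39 mod 47 = 1^2 * 39 = 1*39 = 39
  bit 1 = 0: r = r^2 mod 47 = 39^2 = 17
  bit 2 = 1: r = r^2 * 39 mod 47 = 17^2 * 39 = 7*39 = 38
  bit 3 = 0: r = r^2 mod 47 = 38^2 = 34
  bit 4 = 0: r = r^2 mod 47 = 34^2 = 28
  bit 5 = 0: r = r^2 mod 47 = 28^2 = 32
  -> A = 32
B = 39^13 mod 47  (bits of 13 = 1101)
  bit 0 = 1: r = r^2 * 39 mod 47 = 1^2 * 39 = 1*39 = 39
  bit 1 = 1: r = r^2 * 39 mod 47 = 39^2 * 39 = 17*39 = 5
  bit 2 = 0: r = r^2 mod 47 = 5^2 = 25
  bit 3 = 1: r = r^2 * 39 mod 47 = 25^2 * 39 = 14*39 = 29
  -> B = 29
s = B^a = 29^40 mod 47  (bits of 40 = 101000)
  bit 0 = 1: r = r^2 * 29 mod 47 = 1^2 * 29 = 1*29 = 29
  bit 1 = 0: r = r^2 mod 47 = 29^2 = 42
  bit 2 = 1: r = r^2 * 29 mod 47 = 42^2 * 29 = 25*29 = 20
  bit 3 = 0: r = r^2 mod 47 = 20^2 = 24
  bit 4 = 0: r = r^2 mod 47 = 24^2 = 12
  bit 5 = 0: r = r^2 mod 47 = 12^2 = 3
  -> s = B^a = 3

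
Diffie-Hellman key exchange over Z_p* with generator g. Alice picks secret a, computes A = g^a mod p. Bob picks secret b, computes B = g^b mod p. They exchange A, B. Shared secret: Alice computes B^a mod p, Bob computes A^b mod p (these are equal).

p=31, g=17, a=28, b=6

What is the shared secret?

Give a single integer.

A = 17^28 mod 31  (bits of 28 = 11100)
  bit 0 = 1: r = r^2 * 17 mod 31 = 1^2 * 17 = 1*17 = 17
  bit 1 = 1: r = r^2 * 17 mod 31 = 17^2 * 17 = 10*17 = 15
  bit 2 = 1: r = r^2 * 17 mod 31 = 15^2 * 17 = 8*17 = 12
  bit 3 = 0: r = r^2 mod 31 = 12^2 = 20
  bit 4 = 0: r = r^2 mod 31 = 20^2 = 28
  -> A = 28
B = 17^6 mod 31  (bits of 6 = 110)
  bit 0 = 1: r = r^2 * 17 mod 31 = 1^2 * 17 = 1*17 = 17
  bit 1 = 1: r = r^2 * 17 mod 31 = 17^2 * 17 = 10*17 = 15
  bit 2 = 0: r = r^2 mod 31 = 15^2 = 8
  -> B = 8
s = B^a = 8^28 mod 31  (bits of 28 = 11100)
  bit 0 = 1: r = r^2 * 8 mod 31 = 1^2 * 8 = 1*8 = 8
  bit 1 = 1: r = r^2 * 8 mod 31 = 8^2 * 8 = 2*8 = 16
  bit 2 = 1: r = r^2 * 8 mod 31 = 16^2 * 8 = 8*8 = 2
  bit 3 = 0: r = r^2 mod 31 = 2^2 = 4
  bit 4 = 0: r = r^2 mod 31 = 4^2 = 16
  -> s = B^a = 16

Answer: 16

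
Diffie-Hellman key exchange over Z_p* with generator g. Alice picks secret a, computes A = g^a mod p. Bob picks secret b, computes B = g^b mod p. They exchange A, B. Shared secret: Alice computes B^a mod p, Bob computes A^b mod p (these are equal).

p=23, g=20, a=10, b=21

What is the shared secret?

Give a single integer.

Answer: 3

Derivation:
A = 20^10 mod 23  (bits of 10 = 1010)
  bit 0 = 1: r = r^2 * 20 mod 23 = 1^2 * 20 = 1*20 = 20
  bit 1 = 0: r = r^2 mod 23 = 20^2 = 9
  bit 2 = 1: r = r^2 * 20 mod 23 = 9^2 * 20 = 12*20 = 10
  bit 3 = 0: r = r^2 mod 23 = 10^2 = 8
  -> A = 8
B = 20^21 mod 23  (bits of 21 = 10101)
  bit 0 = 1: r = r^2 * 20 mod 23 = 1^2 * 20 = 1*20 = 20
  bit 1 = 0: r = r^2 mod 23 = 20^2 = 9
  bit 2 = 1: r = r^2 * 20 mod 23 = 9^2 * 20 = 12*20 = 10
  bit 3 = 0: r = r^2 mod 23 = 10^2 = 8
  bit 4 = 1: r = r^2 * 20 mod 23 = 8^2 * 20 = 18*20 = 15
  -> B = 15
s = B^a = 15^10 mod 23  (bits of 10 = 1010)
  bit 0 = 1: r = r^2 * 15 mod 23 = 1^2 * 15 = 1*15 = 15
  bit 1 = 0: r = r^2 mod 23 = 15^2 = 18
  bit 2 = 1: r = r^2 * 15 mod 23 = 18^2 * 15 = 2*15 = 7
  bit 3 = 0: r = r^2 mod 23 = 7^2 = 3
  -> s = B^a = 3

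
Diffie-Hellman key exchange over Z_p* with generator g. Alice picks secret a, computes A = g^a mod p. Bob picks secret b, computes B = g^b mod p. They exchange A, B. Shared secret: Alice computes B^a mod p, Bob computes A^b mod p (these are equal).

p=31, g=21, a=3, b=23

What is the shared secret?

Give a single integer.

A = 21^3 mod 31  (bits of 3 = 11)
  bit 0 = 1: r = r^2 * 21 mod 31 = 1^2 * 21 = 1*21 = 21
  bit 1 = 1: r = r^2 * 21 mod 31 = 21^2 * 21 = 7*21 = 23
  -> A = 23
B = 21^23 mod 31  (bits of 23 = 10111)
  bit 0 = 1: r = r^2 * 21 mod 31 = 1^2 * 21 = 1*21 = 21
  bit 1 = 0: r = r^2 mod 31 = 21^2 = 7
  bit 2 = 1: r = r^2 * 21 mod 31 = 7^2 * 21 = 18*21 = 6
  bit 3 = 1: r = r^2 * 21 mod 31 = 6^2 * 21 = 5*21 = 12
  bit 4 = 1: r = r^2 * 21 mod 31 = 12^2 * 21 = 20*21 = 17
  -> B = 17
s = B^a = 17^3 mod 31  (bits of 3 = 11)
  bit 0 = 1: r = r^2 * 17 mod 31 = 1^2 * 17 = 1*17 = 17
  bit 1 = 1: r = r^2 * 17 mod 31 = 17^2 * 17 = 10*17 = 15
  -> s = B^a = 15

Answer: 15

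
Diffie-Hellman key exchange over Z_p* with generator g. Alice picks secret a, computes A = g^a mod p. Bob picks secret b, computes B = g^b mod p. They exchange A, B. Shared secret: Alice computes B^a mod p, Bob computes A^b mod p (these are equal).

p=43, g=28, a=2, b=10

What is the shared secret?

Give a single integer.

A = 28^2 mod 43  (bits of 2 = 10)
  bit 0 = 1: r = r^2 * 28 mod 43 = 1^2 * 28 = 1*28 = 28
  bit 1 = 0: r = r^2 mod 43 = 28^2 = 10
  -> A = 10
B = 28^10 mod 43  (bits of 10 = 1010)
  bit 0 = 1: r = r^2 * 28 mod 43 = 1^2 * 28 = 1*28 = 28
  bit 1 = 0: r = r^2 mod 43 = 28^2 = 10
  bit 2 = 1: r = r^2 * 28 mod 43 = 10^2 * 28 = 14*28 = 5
  bit 3 = 0: r = r^2 mod 43 = 5^2 = 25
  -> B = 25
s = B^a = 25^2 mod 43  (bits of 2 = 10)
  bit 0 = 1: r = r^2 * 25 mod 43 = 1^2 * 25 = 1*25 = 25
  bit 1 = 0: r = r^2 mod 43 = 25^2 = 23
  -> s = B^a = 23

Answer: 23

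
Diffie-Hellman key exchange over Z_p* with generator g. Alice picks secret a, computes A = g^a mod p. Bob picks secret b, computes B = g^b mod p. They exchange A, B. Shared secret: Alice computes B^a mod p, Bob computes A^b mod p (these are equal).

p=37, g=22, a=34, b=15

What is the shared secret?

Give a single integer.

A = 22^34 mod 37  (bits of 34 = 100010)
  bit 0 = 1: r = r^2 * 22 mod 37 = 1^2 * 22 = 1*22 = 22
  bit 1 = 0: r = r^2 mod 37 = 22^2 = 3
  bit 2 = 0: r = r^2 mod 37 = 3^2 = 9
  bit 3 = 0: r = r^2 mod 37 = 9^2 = 7
  bit 4 = 1: r = r^2 * 22 mod 37 = 7^2 * 22 = 12*22 = 5
  bit 5 = 0: r = r^2 mod 37 = 5^2 = 25
  -> A = 25
B = 22^15 mod 37  (bits of 15 = 1111)
  bit 0 = 1: r = r^2 * 22 mod 37 = 1^2 * 22 = 1*22 = 22
  bit 1 = 1: r = r^2 * 22 mod 37 = 22^2 * 22 = 3*22 = 29
  bit 2 = 1: r = r^2 * 22 mod 37 = 29^2 * 22 = 27*22 = 2
  bit 3 = 1: r = r^2 * 22 mod 37 = 2^2 * 22 = 4*22 = 14
  -> B = 14
s = B^a = 14^34 mod 37  (bits of 34 = 100010)
  bit 0 = 1: r = r^2 * 14 mod 37 = 1^2 * 14 = 1*14 = 14
  bit 1 = 0: r = r^2 mod 37 = 14^2 = 11
  bit 2 = 0: r = r^2 mod 37 = 11^2 = 10
  bit 3 = 0: r = r^2 mod 37 = 10^2 = 26
  bit 4 = 1: r = r^2 * 14 mod 37 = 26^2 * 14 = 10*14 = 29
  bit 5 = 0: r = r^2 mod 37 = 29^2 = 27
  -> s = B^a = 27

Answer: 27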